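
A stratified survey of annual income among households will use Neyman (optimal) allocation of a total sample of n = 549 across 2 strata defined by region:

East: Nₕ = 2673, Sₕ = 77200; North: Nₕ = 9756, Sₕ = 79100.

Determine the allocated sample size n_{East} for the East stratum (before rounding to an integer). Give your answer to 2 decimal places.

Neyman allocation: nₕ = n·NₕSₕ / Σⱼ NⱼSⱼ.
Σ NⱼSⱼ = 2673·77200 + 9756·79100 = 9.780552 × 10^8.
n_{East} = 549·2673·77200 / (9.780552 × 10^8) = 115.83.

115.83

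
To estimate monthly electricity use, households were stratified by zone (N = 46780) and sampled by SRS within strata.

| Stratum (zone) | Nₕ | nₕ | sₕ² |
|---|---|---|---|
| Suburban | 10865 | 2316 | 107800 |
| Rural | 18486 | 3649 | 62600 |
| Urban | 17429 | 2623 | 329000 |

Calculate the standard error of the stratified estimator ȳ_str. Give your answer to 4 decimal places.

4.3493

Var(ȳ_str) = Σₕ Wₕ²(1 − fₕ)sₕ²/nₕ with Wₕ = Nₕ/N, N = 46780.
Suburban: Wₕ = 0.23225737; term = 0.23225737²·(1 − 0.21316153)·107800/2316 = 1.9756264.
Rural: Wₕ = 0.39516888; term = 0.39516888²·(1 − 0.19739262)·62600/3649 = 2.1501516.
Urban: Wₕ = 0.37257375; term = 0.37257375²·(1 − 0.15049630)·329000/2623 = 14.790654.
Sum = 18.916432.
SE = √(18.916432) = 4.3493.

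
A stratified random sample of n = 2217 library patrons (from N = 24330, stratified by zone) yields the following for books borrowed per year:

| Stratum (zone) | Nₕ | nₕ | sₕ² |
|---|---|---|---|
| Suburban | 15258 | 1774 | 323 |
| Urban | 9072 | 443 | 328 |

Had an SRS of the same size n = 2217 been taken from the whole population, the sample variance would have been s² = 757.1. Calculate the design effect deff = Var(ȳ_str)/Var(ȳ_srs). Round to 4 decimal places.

0.5194

Var(ȳ_str) = Σ Wₕ²(1−fₕ)sₕ²/nₕ with Wₕ = Nₕ/24330:
  Suburban: (15258/24330)²·(1−1774/15258)·323/1774 = 0.063282123
  Urban: (9072/24330)²·(1−443/9072)·328/443 = 0.097915041
  → Var(ȳ_str) = 0.16119716.
Var(ȳ_srs) = (1 − 2217/24330)·757.1/2217 = 0.31037956.
deff = 0.16119716 / 0.31037956 = 0.5194.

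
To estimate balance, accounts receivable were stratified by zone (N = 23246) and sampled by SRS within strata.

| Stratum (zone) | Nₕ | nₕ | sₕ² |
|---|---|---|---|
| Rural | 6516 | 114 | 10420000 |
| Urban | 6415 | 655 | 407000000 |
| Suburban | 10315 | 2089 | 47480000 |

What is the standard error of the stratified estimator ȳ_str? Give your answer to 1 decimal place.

Var(ȳ_str) = Σₕ Wₕ²(1 − fₕ)sₕ²/nₕ with Wₕ = Nₕ/N, N = 23246.
Rural: Wₕ = 0.28030629; term = 0.28030629²·(1 − 0.01749540)·10420000/114 = 7056.0743.
Urban: Wₕ = 0.27596146; term = 0.27596146²·(1 − 0.10210444)·407000000/655 = 42488.929.
Suburban: Wₕ = 0.44373226; term = 0.44373226²·(1 − 0.20252060)·47480000/2089 = 3568.8948.
Sum = 53113.898.
SE = √(53113.898) = 230.5.

230.5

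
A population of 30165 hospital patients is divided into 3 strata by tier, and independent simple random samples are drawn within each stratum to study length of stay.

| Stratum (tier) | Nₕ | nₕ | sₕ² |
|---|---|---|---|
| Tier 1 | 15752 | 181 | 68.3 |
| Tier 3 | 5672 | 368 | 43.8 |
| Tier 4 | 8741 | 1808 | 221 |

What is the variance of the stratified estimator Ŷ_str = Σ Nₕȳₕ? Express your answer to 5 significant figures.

1.0354 × 10^8

Var(Ŷ_str) = Σₕ Nₕ²(1 − fₕ)sₕ²/nₕ.
Tier 1: 15752²·(1 − 181/15752)·68.3/181 = 9.2553818 × 10^7.
Tier 3: 5672²·(1 − 368/5672)·43.8/368 = 3.5806843 × 10^6.
Tier 4: 8741²·(1 − 1808/8741)·221/1808 = 7.4075769 × 10^6.
Sum = 1.0354208 × 10^8.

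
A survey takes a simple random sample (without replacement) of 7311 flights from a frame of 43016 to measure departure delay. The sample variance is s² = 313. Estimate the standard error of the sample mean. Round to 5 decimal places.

Under SRS without replacement, Var(ȳ) = (1 − f)·s²/n with f = n/N = 7311/43016 = 0.16996001.
Var(ȳ) = (1 − 0.16996001)·313/7311 = 0.83003999·0.042812201 = 0.035535839.
SE(ȳ) = √(0.035535839) = 0.18851.

0.18851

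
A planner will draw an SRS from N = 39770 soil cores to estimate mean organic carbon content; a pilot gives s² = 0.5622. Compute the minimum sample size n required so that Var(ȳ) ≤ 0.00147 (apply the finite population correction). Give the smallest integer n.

Without fpc, n₀ = s²/D = 0.5622/0.00147 = 382.4490.
With fpc, (1 − n/N)·s²/n ≤ D requires n ≥ n₀/(1 + n₀/N) = 382.4490/(1 + 382.4490/39770) = 378.8062.
Rounding up, n = 379.

379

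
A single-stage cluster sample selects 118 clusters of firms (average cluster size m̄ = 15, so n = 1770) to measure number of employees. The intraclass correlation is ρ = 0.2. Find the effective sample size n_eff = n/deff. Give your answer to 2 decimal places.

465.79

deff = 1 + (15 − 1)·0.2 = 1 + 2.8 = 3.8.
n_eff = 1770 / 3.8 = 465.79.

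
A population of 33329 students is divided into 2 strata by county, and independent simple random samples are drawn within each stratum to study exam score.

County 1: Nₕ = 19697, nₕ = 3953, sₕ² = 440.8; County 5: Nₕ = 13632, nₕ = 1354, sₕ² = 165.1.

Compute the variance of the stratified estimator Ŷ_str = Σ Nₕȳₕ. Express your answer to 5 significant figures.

5.4989 × 10^7

Var(Ŷ_str) = Σₕ Nₕ²(1 − fₕ)sₕ²/nₕ.
County 1: 19697²·(1 − 3953/19697)·440.8/3953 = 3.4580394 × 10^7.
County 5: 13632²·(1 − 1354/13632)·165.1/1354 = 2.0408713 × 10^7.
Sum = 5.4989107 × 10^7.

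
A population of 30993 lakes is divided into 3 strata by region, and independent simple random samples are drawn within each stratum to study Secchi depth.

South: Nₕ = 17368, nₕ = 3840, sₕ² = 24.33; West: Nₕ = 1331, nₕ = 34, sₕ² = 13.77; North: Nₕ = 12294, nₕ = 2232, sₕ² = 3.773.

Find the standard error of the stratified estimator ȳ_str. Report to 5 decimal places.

Var(ȳ_str) = Σₕ Wₕ²(1 − fₕ)sₕ²/nₕ with Wₕ = Nₕ/N, N = 30993.
South: Wₕ = 0.56038460; term = 0.56038460²·(1 − 0.22109627)·24.33/3840 = 0.0015497693.
West: Wₕ = 0.04294518; term = 0.04294518²·(1 − 0.02554470)·13.77/34 = 7.278566 × 10^-4.
North: Wₕ = 0.39667022; term = 0.39667022²·(1 − 0.18155198)·3.773/2232 = 2.1769222 × 10^-4.
Sum = 0.0024953181.
SE = √(0.0024953181) = 0.04995.

0.04995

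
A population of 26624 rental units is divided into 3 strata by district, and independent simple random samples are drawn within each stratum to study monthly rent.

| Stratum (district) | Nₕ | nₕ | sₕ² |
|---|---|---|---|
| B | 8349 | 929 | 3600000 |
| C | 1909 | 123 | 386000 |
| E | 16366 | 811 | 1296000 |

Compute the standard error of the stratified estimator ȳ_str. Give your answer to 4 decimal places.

Var(ȳ_str) = Σₕ Wₕ²(1 − fₕ)sₕ²/nₕ with Wₕ = Nₕ/N, N = 26624.
B: Wₕ = 0.31358924; term = 0.31358924²·(1 − 0.11127081)·3600000/929 = 338.67142.
C: Wₕ = 0.07170222; term = 0.07170222²·(1 − 0.06443164)·386000/123 = 15.094647.
E: Wₕ = 0.61470853; term = 0.61470853²·(1 − 0.04955395)·1296000/811 = 573.91834.
Sum = 927.68441.
SE = √(927.68441) = 30.4579.

30.4579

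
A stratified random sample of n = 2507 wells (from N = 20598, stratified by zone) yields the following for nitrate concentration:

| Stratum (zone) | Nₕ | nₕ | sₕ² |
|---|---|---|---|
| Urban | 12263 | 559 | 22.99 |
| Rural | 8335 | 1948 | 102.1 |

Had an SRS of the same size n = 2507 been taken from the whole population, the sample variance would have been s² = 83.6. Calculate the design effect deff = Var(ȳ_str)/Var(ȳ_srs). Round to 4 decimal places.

Var(ȳ_str) = Σ Wₕ²(1−fₕ)sₕ²/nₕ with Wₕ = Nₕ/20598:
  Urban: (12263/20598)²·(1−559/12263)·22.99/559 = 0.013912594
  Rural: (8335/20598)²·(1−1948/8335)·102.1/1948 = 0.0065764149
  → Var(ȳ_str) = 0.020489009.
Var(ȳ_srs) = (1 − 2507/20598)·83.6/2507 = 0.029287983.
deff = 0.020489009 / 0.029287983 = 0.6996.

0.6996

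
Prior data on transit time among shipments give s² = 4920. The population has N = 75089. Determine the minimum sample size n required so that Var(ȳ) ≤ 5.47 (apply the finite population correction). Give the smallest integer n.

889

Without fpc, n₀ = s²/D = 4920/5.47 = 899.4516.
With fpc, (1 − n/N)·s²/n ≤ D requires n ≥ n₀/(1 + n₀/N) = 899.4516/(1 + 899.4516/75089) = 888.8051.
Rounding up, n = 889.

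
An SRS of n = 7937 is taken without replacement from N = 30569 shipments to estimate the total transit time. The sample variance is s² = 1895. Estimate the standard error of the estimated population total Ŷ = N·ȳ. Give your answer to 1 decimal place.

Var(Ŷ) = N²·Var(ȳ) = N²·(1 − n/N)·s²/n.
f = 7937/30569 = 0.25964212; Var(ȳ) = 0.74035788·1895/7937 = 0.17676429.
Var(Ŷ) = 30569² · 0.17676429 = 1.6517982 × 10^8.
SE(Ŷ) = √(1.6517982 × 10^8) = 12852.2.

12852.2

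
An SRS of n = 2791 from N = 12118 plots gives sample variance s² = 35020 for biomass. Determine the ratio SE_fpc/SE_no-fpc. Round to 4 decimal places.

f = n/N = 2791/12118 = 0.23031853.
SE_no-fpc = √(s²/n) = 3.5422414; SE_fpc = √((1−f)s²/n) = 3.1076612.
Ratio = √(1−f) = 0.87731492.

0.8773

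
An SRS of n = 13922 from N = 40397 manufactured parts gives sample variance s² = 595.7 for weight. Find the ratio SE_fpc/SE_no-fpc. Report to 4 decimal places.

f = n/N = 13922/40397 = 0.34462955.
SE_no-fpc = √(s²/n) = 0.20685355; SE_fpc = √((1−f)s²/n) = 0.1674582.
Ratio = √(1−f) = 0.80954953.

0.8095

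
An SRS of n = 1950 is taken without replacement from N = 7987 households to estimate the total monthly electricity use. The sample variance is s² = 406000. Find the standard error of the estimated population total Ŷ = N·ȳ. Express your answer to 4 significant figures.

100200

Var(Ŷ) = N²·Var(ȳ) = N²·(1 − n/N)·s²/n.
f = 1950/7987 = 0.24414674; Var(ȳ) = 0.75585326·406000/1950 = 157.37253.
Var(Ŷ) = 7987² · 157.37253 = 1.0039135 × 10^10.
SE(Ŷ) = √(1.0039135 × 10^10) = 100200.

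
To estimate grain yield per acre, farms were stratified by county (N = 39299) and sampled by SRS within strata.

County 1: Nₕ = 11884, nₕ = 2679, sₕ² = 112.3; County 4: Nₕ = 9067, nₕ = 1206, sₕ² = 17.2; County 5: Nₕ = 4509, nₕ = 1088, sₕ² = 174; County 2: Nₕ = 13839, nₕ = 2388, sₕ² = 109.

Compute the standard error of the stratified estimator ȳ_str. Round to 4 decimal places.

Var(ȳ_str) = Σₕ Wₕ²(1 − fₕ)sₕ²/nₕ with Wₕ = Nₕ/N, N = 39299.
County 1: Wₕ = 0.30239955; term = 0.30239955²·(1 − 0.22542915)·112.3/2679 = 0.0029691387.
County 4: Wₕ = 0.23071834; term = 0.23071834²·(1 − 0.13300982)·17.2/1206 = 6.5820254 × 10^-4.
County 5: Wₕ = 0.11473574; term = 0.11473574²·(1 − 0.24129519)·174/1088 = 0.0015973153.
County 2: Wₕ = 0.35214637; term = 0.35214637²·(1 − 0.17255582)·109/2388 = 0.0046835731.
Sum = 0.0099082296.
SE = √(0.0099082296) = 0.0995.

0.0995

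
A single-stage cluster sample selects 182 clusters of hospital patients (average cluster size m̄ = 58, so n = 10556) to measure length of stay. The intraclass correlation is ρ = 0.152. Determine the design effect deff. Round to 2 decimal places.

deff = 1 + (58 − 1)·0.152 = 1 + 8.664 = 9.664.

9.66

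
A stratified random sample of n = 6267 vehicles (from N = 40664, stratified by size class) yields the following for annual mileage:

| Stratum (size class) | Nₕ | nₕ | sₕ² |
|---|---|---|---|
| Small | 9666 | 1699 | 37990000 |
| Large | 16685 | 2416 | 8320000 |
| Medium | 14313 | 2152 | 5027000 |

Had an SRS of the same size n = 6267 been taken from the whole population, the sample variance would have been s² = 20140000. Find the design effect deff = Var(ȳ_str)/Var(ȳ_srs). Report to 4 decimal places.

0.6559

Var(ȳ_str) = Σ Wₕ²(1−fₕ)sₕ²/nₕ with Wₕ = Nₕ/40664:
  Small: (9666/40664)²·(1−1699/9666)·37990000/1699 = 1041.3515
  Large: (16685/40664)²·(1−2416/16685)·8320000/2416 = 495.82218
  Medium: (14313/40664)²·(1−2152/14313)·5027000/2152 = 245.89312
  → Var(ȳ_str) = 1783.0668.
Var(ȳ_srs) = (1 − 6267/40664)·20140000/6267 = 2718.3805.
deff = 1783.0668 / 2718.3805 = 0.6559.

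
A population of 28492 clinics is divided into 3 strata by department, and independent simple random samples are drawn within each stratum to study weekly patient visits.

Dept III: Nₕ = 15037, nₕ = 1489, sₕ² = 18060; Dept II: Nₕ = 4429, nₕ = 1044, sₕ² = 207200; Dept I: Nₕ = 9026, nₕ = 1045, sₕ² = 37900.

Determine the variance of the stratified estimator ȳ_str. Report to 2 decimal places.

Var(ȳ_str) = Σₕ Wₕ²(1 − fₕ)sₕ²/nₕ with Wₕ = Nₕ/N, N = 28492.
Dept III: Wₕ = 0.52776218; term = 0.52776218²·(1 − 0.09902241)·18060/1489 = 3.0437821.
Dept II: Wₕ = 0.15544714; term = 0.15544714²·(1 − 0.23571912)·207200/1044 = 3.6652849.
Dept I: Wₕ = 0.31679068; term = 0.31679068²·(1 − 0.11577665)·37900/1045 = 3.2183234.
Sum = 9.9273904.

9.93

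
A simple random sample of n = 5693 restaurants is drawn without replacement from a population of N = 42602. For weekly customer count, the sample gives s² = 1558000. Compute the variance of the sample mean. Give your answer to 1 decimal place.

Under SRS without replacement, Var(ȳ) = (1 − f)·s²/n with f = n/N = 5693/42602 = 0.13363222.
Var(ȳ) = (1 − 0.13363222)·1558000/5693 = 0.86636778·273.66942 = 237.09837.

237.1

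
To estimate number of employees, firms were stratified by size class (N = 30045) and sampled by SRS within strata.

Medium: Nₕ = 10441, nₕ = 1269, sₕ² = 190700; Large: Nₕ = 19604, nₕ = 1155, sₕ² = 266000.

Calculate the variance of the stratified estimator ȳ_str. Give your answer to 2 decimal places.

108.21

Var(ȳ_str) = Σₕ Wₕ²(1 − fₕ)sₕ²/nₕ with Wₕ = Nₕ/N, N = 30045.
Medium: Wₕ = 0.34751207; term = 0.34751207²·(1 − 0.12154008)·190700/1269 = 15.942293.
Large: Wₕ = 0.65248793; term = 0.65248793²·(1 − 0.05891655)·266000/1155 = 92.2726.
Sum = 108.21489.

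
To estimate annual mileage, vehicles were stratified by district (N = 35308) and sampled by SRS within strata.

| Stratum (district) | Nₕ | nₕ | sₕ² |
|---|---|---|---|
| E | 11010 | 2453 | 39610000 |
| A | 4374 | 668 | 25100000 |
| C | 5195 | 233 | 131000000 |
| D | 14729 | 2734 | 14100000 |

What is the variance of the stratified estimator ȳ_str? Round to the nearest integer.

Var(ȳ_str) = Σₕ Wₕ²(1 − fₕ)sₕ²/nₕ with Wₕ = Nₕ/N, N = 35308.
E: Wₕ = 0.31182735; term = 0.31182735²·(1 − 0.22279746)·39610000/2453 = 1220.3093.
A: Wₕ = 0.12388127; term = 0.12388127²·(1 − 0.15272062)·25100000/668 = 488.57947.
C: Wₕ = 0.14713379; term = 0.14713379²·(1 − 0.04485082)·131000000/233 = 11625.495.
D: Wₕ = 0.41715758; term = 0.41715758²·(1 − 0.18562021)·14100000/2734 = 730.88303.
Sum = 14065.267.

14065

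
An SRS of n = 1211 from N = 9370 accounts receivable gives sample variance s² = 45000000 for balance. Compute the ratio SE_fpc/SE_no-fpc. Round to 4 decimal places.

f = n/N = 1211/9370 = 0.12924226.
SE_no-fpc = √(s²/n) = 192.76766; SE_fpc = √((1−f)s²/n) = 179.87999.
Ratio = √(1−f) = 0.93314401.

0.9331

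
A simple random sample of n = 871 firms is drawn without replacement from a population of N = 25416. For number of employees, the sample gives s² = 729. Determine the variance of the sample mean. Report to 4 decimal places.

Under SRS without replacement, Var(ȳ) = (1 − f)·s²/n with f = n/N = 871/25416 = 0.03426975.
Var(ȳ) = (1 − 0.03426975)·729/871 = 0.96573025·0.836969 = 0.80828628.

0.8083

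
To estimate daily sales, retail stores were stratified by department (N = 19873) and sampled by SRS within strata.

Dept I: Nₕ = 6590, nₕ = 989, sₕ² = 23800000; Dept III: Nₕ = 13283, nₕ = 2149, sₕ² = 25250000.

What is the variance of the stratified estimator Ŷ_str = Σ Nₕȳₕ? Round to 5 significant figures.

Var(Ŷ_str) = Σₕ Nₕ²(1 − fₕ)sₕ²/nₕ.
Dept I: 6590²·(1 − 989/6590)·23800000/989 = 8.8824271 × 10^11.
Dept III: 13283²·(1 − 2149/13283)·25250000/2149 = 1.7376902 × 10^12.
Sum = 2.6259329 × 10^12.

2.6259 × 10^12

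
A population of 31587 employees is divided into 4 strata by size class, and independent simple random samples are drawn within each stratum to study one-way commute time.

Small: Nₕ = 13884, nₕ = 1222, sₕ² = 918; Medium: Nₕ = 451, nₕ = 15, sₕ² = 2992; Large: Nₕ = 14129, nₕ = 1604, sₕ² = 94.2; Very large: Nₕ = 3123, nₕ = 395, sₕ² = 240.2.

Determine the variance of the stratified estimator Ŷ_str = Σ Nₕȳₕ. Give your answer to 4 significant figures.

1.869 × 10^8

Var(Ŷ_str) = Σₕ Nₕ²(1 − fₕ)sₕ²/nₕ.
Small: 13884²·(1 − 1222/13884)·918/1222 = 1.320652 × 10^8.
Medium: 451²·(1 − 15/451)·2992/15 = 3.9222327 × 10^7.
Large: 14129²·(1 − 1604/14129)·94.2/1604 = 1.0392875 × 10^7.
Very large: 3123²·(1 − 395/3123)·240.2/395 = 5.1807455 × 10^6.
Sum = 1.8686115 × 10^8.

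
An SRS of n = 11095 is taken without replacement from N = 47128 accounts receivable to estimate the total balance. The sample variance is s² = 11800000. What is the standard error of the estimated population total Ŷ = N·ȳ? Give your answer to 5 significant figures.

Var(Ŷ) = N²·Var(ȳ) = N²·(1 − n/N)·s²/n.
f = 11095/47128 = 0.23542268; Var(ȳ) = 0.76457732·11800000/11095 = 813.1602.
Var(Ŷ) = 47128² · 813.1602 = 1.8060681 × 10^12.
SE(Ŷ) = √(1.8060681 × 10^12) = 1.3439 × 10^6.

1.3439 × 10^6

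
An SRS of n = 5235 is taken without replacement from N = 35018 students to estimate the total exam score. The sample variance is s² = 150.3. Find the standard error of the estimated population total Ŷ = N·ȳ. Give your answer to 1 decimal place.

Var(Ŷ) = N²·Var(ȳ) = N²·(1 − n/N)·s²/n.
f = 5235/35018 = 0.14949455; Var(ȳ) = 0.85050545·150.3/5235 = 0.024418523.
Var(Ŷ) = 35018² · 0.024418523 = 2.9943466 × 10^7.
SE(Ŷ) = √(2.9943466 × 10^7) = 5472.1.

5472.1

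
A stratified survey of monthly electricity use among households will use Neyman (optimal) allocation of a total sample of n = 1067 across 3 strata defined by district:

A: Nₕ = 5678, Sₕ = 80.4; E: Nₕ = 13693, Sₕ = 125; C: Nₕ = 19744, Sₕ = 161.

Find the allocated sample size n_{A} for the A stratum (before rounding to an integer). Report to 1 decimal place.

Neyman allocation: nₕ = n·NₕSₕ / Σⱼ NⱼSⱼ.
Σ NⱼSⱼ = 5678·80.4 + 13693·125 + 19744·161 = 5.3469202 × 10^6.
n_{A} = 1067·5678·80.4 / (5.3469202 × 10^6) = 91.1.

91.1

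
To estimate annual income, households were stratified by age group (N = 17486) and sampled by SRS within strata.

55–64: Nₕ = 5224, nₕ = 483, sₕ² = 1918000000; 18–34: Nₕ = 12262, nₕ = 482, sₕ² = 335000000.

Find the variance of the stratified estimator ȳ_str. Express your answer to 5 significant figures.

Var(ȳ_str) = Σₕ Wₕ²(1 − fₕ)sₕ²/nₕ with Wₕ = Nₕ/N, N = 17486.
55–64: Wₕ = 0.29875329; term = 0.29875329²·(1 − 0.09245789)·1918000000/483 = 321657.47.
18–34: Wₕ = 0.70124671; term = 0.70124671²·(1 − 0.03930843)·335000000/482 = 328339.72.
Sum = 649997.19.

650000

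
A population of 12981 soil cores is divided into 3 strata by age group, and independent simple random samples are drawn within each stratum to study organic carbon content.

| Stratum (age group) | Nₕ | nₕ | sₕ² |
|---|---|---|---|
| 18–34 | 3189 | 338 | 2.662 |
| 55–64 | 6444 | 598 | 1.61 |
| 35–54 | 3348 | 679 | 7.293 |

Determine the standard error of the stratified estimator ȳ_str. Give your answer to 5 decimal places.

0.03996

Var(ȳ_str) = Σₕ Wₕ²(1 − fₕ)sₕ²/nₕ with Wₕ = Nₕ/N, N = 12981.
18–34: Wₕ = 0.24566674; term = 0.24566674²·(1 − 0.10598934)·2.662/338 = 4.2493919 × 10^-4.
55–64: Wₕ = 0.49641784; term = 0.49641784²·(1 − 0.09279950)·1.61/598 = 6.0189777 × 10^-4.
35–54: Wₕ = 0.25791541; term = 0.25791541²·(1 − 0.20280765)·7.293/679 = 5.6957925 × 10^-4.
Sum = 0.0015964162.
SE = √(0.0015964162) = 0.03996.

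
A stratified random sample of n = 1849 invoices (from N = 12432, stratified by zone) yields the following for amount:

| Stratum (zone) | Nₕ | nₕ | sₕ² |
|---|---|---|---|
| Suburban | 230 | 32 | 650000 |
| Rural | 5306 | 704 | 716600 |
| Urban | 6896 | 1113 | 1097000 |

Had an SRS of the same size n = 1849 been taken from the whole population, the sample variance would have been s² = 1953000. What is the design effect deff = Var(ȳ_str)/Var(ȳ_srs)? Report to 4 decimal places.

0.4684

Var(ȳ_str) = Σ Wₕ²(1−fₕ)sₕ²/nₕ with Wₕ = Nₕ/12432:
  Suburban: (230/12432)²·(1−32/230)·650000/32 = 5.9851412
  Rural: (5306/12432)²·(1−704/5306)·716600/704 = 160.8185
  Urban: (6896/12432)²·(1−1113/6896)·1097000/1113 = 254.31964
  → Var(ȳ_str) = 421.12328.
Var(ȳ_srs) = (1 − 1849/12432)·1953000/1849 = 899.15203.
deff = 421.12328 / 899.15203 = 0.4684.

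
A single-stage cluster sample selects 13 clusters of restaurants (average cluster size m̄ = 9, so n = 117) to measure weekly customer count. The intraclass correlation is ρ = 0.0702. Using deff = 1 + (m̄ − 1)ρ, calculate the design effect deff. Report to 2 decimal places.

deff = 1 + (9 − 1)·0.0702 = 1 + 0.5616 = 1.5616.

1.56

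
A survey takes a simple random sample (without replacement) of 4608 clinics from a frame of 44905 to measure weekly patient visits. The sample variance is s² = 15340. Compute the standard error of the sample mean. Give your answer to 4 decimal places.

1.7284

Under SRS without replacement, Var(ȳ) = (1 − f)·s²/n with f = n/N = 4608/44905 = 0.10261664.
Var(ȳ) = (1 − 0.10261664)·15340/4608 = 0.89738336·3.3289931 = 2.987383.
SE(ȳ) = √(2.987383) = 1.7284.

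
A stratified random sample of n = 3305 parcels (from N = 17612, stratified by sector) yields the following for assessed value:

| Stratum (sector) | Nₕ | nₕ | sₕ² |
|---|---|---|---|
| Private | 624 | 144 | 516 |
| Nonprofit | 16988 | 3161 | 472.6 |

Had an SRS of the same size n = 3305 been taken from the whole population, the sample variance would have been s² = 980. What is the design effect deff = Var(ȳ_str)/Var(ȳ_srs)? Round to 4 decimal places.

0.4844

Var(ȳ_str) = Σ Wₕ²(1−fₕ)sₕ²/nₕ with Wₕ = Nₕ/17612:
  Private: (624/17612)²·(1−144/624)·516/144 = 0.003460156
  Nonprofit: (16988/17612)²·(1−3161/16988)·472.6/3161 = 0.11321972
  → Var(ȳ_str) = 0.11667988.
Var(ȳ_srs) = (1 − 3305/17612)·980/3305 = 0.24087654.
deff = 0.11667988 / 0.24087654 = 0.4844.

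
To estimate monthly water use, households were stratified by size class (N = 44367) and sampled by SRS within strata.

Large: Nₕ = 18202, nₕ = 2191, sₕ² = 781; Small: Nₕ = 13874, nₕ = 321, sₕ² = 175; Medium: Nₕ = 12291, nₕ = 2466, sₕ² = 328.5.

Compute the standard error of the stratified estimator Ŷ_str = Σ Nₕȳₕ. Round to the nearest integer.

Var(Ŷ_str) = Σₕ Nₕ²(1 − fₕ)sₕ²/nₕ.
Large: 18202²·(1 − 2191/18202)·781/2191 = 1.0388342 × 10^8.
Small: 13874²·(1 − 321/13874)·175/321 = 1.0251092 × 10^8.
Medium: 12291²·(1 − 2466/12291)·328.5/2466 = 1.6086519 × 10^7.
Sum = 2.2248086 × 10^8.
SE = √(2.2248086 × 10^8) = 14916.

14916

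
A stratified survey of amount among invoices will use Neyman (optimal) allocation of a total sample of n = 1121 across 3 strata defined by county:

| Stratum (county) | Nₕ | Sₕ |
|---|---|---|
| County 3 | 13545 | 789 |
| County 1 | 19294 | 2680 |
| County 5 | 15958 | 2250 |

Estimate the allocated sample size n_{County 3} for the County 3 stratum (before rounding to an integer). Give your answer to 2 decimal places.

121.87

Neyman allocation: nₕ = n·NₕSₕ / Σⱼ NⱼSⱼ.
Σ NⱼSⱼ = 13545·789 + 19294·2680 + 15958·2250 = 9.8300425 × 10^7.
n_{County 3} = 1121·13545·789 / (9.8300425 × 10^7) = 121.87.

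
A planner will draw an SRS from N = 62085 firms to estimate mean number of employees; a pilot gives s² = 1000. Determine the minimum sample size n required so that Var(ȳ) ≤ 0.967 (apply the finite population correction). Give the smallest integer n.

1018

Without fpc, n₀ = s²/D = 1000/0.967 = 1034.1262.
With fpc, (1 − n/N)·s²/n ≤ D requires n ≥ n₀/(1 + n₀/N) = 1034.1262/(1 + 1034.1262/62085) = 1017.1834.
Rounding up, n = 1018.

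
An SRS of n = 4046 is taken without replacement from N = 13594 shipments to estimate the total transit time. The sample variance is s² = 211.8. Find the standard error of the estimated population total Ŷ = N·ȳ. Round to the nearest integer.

Var(Ŷ) = N²·Var(ȳ) = N²·(1 − n/N)·s²/n.
f = 4046/13594 = 0.29763131; Var(ȳ) = 0.70236869·211.8/4046 = 0.036767595.
Var(Ŷ) = 13594² · 0.036767595 = 6.7945352 × 10^6.
SE(Ŷ) = √(6.7945352 × 10^6) = 2607.

2607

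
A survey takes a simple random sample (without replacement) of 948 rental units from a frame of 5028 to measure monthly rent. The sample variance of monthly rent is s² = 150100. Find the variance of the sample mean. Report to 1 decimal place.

Under SRS without replacement, Var(ȳ) = (1 − f)·s²/n with f = n/N = 948/5028 = 0.18854415.
Var(ȳ) = (1 − 0.18854415)·150100/948 = 0.81145585·158.33333 = 128.48051.

128.5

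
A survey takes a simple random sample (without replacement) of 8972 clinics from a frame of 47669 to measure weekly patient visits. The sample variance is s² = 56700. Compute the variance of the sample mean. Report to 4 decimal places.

5.1302

Under SRS without replacement, Var(ȳ) = (1 − f)·s²/n with f = n/N = 8972/47669 = 0.18821456.
Var(ȳ) = (1 − 0.18821456)·56700/8972 = 0.81178544·6.3196612 = 5.1302089.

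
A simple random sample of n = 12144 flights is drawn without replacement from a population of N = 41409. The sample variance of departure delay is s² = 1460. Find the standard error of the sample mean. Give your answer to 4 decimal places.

Under SRS without replacement, Var(ȳ) = (1 − f)·s²/n with f = n/N = 12144/41409 = 0.29326958.
Var(ȳ) = (1 − 0.29326958)·1460/12144 = 0.70673042·0.12022398 = 0.084965943.
SE(ȳ) = √(0.084965943) = 0.2915.

0.2915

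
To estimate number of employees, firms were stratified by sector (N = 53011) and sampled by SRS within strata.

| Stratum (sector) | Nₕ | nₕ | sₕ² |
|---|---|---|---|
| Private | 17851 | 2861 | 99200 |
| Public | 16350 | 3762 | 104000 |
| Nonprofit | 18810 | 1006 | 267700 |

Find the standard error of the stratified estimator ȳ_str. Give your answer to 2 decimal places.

Var(ȳ_str) = Σₕ Wₕ²(1 − fₕ)sₕ²/nₕ with Wₕ = Nₕ/N, N = 53011.
Private: Wₕ = 0.33674143; term = 0.33674143²·(1 − 0.16027113)·99200/2861 = 3.3016118.
Public: Wₕ = 0.30842655; term = 0.30842655²·(1 − 0.23009174)·104000/3762 = 2.024683.
Nonprofit: Wₕ = 0.35483202; term = 0.35483202²·(1 − 0.05348219)·267700/1006 = 31.712084.
Sum = 37.038379.
SE = √(37.038379) = 6.09.

6.09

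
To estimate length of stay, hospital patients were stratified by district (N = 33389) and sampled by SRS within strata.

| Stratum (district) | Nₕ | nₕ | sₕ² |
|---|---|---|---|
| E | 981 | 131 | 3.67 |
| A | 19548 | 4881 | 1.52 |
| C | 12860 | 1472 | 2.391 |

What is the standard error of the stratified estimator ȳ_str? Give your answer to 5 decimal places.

Var(ȳ_str) = Σₕ Wₕ²(1 − fₕ)sₕ²/nₕ with Wₕ = Nₕ/N, N = 33389.
E: Wₕ = 0.02938093; term = 0.02938093²·(1 − 0.13353721)·3.67/131 = 2.0954431 × 10^-5.
A: Wₕ = 0.58546228; term = 0.58546228²·(1 − 0.24969306)·1.52/4881 = 8.0088762 × 10^-5.
C: Wₕ = 0.38515679; term = 0.38515679²·(1 − 0.11446345)·2.391/1472 = 2.1337983 × 10^-4.
Sum = 3.1442302 × 10^-4.
SE = √(3.1442302 × 10^-4) = 0.01773.

0.01773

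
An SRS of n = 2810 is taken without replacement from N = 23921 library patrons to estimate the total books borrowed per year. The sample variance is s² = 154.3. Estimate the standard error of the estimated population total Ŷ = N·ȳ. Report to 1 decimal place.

5265.9

Var(Ŷ) = N²·Var(ȳ) = N²·(1 − n/N)·s²/n.
f = 2810/23921 = 0.11747001; Var(ȳ) = 0.88252999·154.3/2810 = 0.048460633.
Var(Ŷ) = 23921² · 0.048460633 = 2.7729864 × 10^7.
SE(Ŷ) = √(2.7729864 × 10^7) = 5265.9.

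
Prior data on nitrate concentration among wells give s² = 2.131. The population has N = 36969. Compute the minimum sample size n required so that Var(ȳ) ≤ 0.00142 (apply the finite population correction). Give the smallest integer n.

1443

Without fpc, n₀ = s²/D = 2.131/0.00142 = 1500.7042.
With fpc, (1 − n/N)·s²/n ≤ D requires n ≥ n₀/(1 + n₀/N) = 1500.7042/(1 + 1500.7042/36969) = 1442.1617.
Rounding up, n = 1443.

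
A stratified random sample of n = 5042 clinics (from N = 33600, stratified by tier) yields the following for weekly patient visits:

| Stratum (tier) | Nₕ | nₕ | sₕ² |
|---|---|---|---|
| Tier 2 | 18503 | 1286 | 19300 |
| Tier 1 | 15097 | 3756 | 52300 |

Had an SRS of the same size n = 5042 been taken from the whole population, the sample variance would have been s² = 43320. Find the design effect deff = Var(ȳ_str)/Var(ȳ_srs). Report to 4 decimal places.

0.8691

Var(ȳ_str) = Σ Wₕ²(1−fₕ)sₕ²/nₕ with Wₕ = Nₕ/33600:
  Tier 2: (18503/33600)²·(1−1286/18503)·19300/1286 = 4.234844
  Tier 1: (15097/33600)²·(1−3756/15097)·52300/3756 = 2.1117357
  → Var(ȳ_str) = 6.3465797.
Var(ȳ_srs) = (1 − 5042/33600)·43320/5042 = 7.3025429.
deff = 6.3465797 / 7.3025429 = 0.8691.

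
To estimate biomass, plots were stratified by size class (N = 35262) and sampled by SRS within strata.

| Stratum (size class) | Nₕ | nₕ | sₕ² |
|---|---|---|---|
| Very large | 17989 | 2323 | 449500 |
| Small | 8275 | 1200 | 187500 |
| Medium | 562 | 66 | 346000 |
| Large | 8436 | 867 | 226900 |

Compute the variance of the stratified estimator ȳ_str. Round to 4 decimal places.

65.8278

Var(ȳ_str) = Σₕ Wₕ²(1 − fₕ)sₕ²/nₕ with Wₕ = Nₕ/N, N = 35262.
Very large: Wₕ = 0.51015257; term = 0.51015257²·(1 − 0.12913447)·449500/2323 = 43.856276.
Small: Wₕ = 0.23467188; term = 0.23467188²·(1 − 0.14501511)·187500/1200 = 7.3569972.
Medium: Wₕ = 0.01593784; term = 0.01593784²·(1 − 0.11743772)·346000/66 = 1.1752663.
Large: Wₕ = 0.23923771; term = 0.23923771²·(1 − 0.10277383)·226900/867 = 13.439298.
Sum = 65.827838.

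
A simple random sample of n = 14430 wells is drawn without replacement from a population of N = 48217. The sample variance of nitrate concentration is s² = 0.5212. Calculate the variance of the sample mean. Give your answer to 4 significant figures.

Under SRS without replacement, Var(ȳ) = (1 − f)·s²/n with f = n/N = 14430/48217 = 0.29927204.
Var(ȳ) = (1 − 0.29927204)·0.5212/14430 = 0.70072796·3.6119196 × 10^-5 = 2.5309731 × 10^-5.

2.531 × 10^-5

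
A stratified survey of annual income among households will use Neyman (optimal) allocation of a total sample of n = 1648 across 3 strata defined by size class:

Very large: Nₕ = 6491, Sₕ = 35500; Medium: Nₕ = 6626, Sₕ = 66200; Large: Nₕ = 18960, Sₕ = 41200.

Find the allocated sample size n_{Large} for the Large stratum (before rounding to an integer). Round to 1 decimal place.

887.7

Neyman allocation: nₕ = n·NₕSₕ / Σⱼ NⱼSⱼ.
Σ NⱼSⱼ = 6491·35500 + 6626·66200 + 18960·41200 = 1.4502237 × 10^9.
n_{Large} = 1648·18960·41200 / (1.4502237 × 10^9) = 887.7.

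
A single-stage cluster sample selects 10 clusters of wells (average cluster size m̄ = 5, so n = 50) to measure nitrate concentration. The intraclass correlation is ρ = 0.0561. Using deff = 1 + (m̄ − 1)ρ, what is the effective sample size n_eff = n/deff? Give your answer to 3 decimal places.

deff = 1 + (5 − 1)·0.0561 = 1 + 0.2244 = 1.2244.
n_eff = 50 / 1.2244 = 40.836.

40.836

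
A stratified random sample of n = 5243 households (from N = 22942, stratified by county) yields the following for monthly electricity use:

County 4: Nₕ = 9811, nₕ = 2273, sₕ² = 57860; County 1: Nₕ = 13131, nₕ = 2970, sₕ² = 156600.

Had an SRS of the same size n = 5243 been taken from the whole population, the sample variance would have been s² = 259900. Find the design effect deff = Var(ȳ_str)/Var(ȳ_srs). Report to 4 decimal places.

Var(ȳ_str) = Σ Wₕ²(1−fₕ)sₕ²/nₕ with Wₕ = Nₕ/22942:
  County 4: (9811/22942)²·(1−2273/9811)·57860/2273 = 3.5767275
  County 1: (13131/22942)²·(1−2970/13131)·156600/2970 = 13.366171
  → Var(ȳ_str) = 16.942899.
Var(ȳ_srs) = (1 − 5243/22942)·259900/5243 = 38.242289.
deff = 16.942899 / 38.242289 = 0.4430.

0.4430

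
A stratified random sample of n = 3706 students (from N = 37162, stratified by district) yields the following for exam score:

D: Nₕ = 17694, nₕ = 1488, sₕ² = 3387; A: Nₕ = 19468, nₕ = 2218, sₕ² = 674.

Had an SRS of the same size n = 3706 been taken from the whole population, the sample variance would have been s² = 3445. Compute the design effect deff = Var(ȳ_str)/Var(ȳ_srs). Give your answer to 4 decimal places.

Var(ȳ_str) = Σ Wₕ²(1−fₕ)sₕ²/nₕ with Wₕ = Nₕ/37162:
  D: (17694/37162)²·(1−1488/17694)·3387/1488 = 0.47262421
  A: (19468/37162)²·(1−2218/19468)·674/2218 = 0.073894248
  → Var(ȳ_str) = 0.54651846.
Var(ȳ_srs) = (1 − 3706/37162)·3445/3706 = 0.83687144.
deff = 0.54651846 / 0.83687144 = 0.6530.

0.6530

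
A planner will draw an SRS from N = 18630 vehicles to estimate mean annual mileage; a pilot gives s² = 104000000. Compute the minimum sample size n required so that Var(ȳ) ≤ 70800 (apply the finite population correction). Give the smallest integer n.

Without fpc, n₀ = s²/D = 104000000/70800 = 1468.9266.
With fpc, (1 − n/N)·s²/n ≤ D requires n ≥ n₀/(1 + n₀/N) = 1468.9266/(1 + 1468.9266/18630) = 1361.5704.
Rounding up, n = 1362.

1362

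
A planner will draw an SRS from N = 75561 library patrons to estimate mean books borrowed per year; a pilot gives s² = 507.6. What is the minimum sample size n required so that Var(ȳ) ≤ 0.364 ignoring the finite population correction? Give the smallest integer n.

1395

Without fpc, n₀ = s²/D = 507.6/0.364 = 1394.5055.
Rounding up, n = 1395.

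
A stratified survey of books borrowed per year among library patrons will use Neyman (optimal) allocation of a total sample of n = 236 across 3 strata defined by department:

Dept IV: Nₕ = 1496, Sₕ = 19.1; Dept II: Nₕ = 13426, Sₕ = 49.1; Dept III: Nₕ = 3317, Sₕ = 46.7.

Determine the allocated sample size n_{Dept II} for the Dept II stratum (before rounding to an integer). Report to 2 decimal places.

184.62

Neyman allocation: nₕ = n·NₕSₕ / Σⱼ NⱼSⱼ.
Σ NⱼSⱼ = 1496·19.1 + 13426·49.1 + 3317·46.7 = 842694.1.
n_{Dept II} = 236·13426·49.1 / 842694.1 = 184.62.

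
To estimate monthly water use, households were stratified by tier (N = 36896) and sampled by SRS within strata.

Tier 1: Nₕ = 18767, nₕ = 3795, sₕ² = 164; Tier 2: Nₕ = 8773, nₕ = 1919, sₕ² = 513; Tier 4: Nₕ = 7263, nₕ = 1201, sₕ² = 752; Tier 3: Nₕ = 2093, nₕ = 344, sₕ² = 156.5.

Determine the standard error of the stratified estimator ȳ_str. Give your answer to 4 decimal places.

Var(ȳ_str) = Σₕ Wₕ²(1 − fₕ)sₕ²/nₕ with Wₕ = Nₕ/N, N = 36896.
Tier 1: Wₕ = 0.50864592; term = 0.50864592²·(1 − 0.20221666)·164/3795 = 0.0089196573.
Tier 2: Wₕ = 0.23777645; term = 0.23777645²·(1 − 0.21873931)·513/1919 = 0.011807992.
Tier 4: Wₕ = 0.19685061; term = 0.19685061²·(1 − 0.16535867)·752/1201 = 0.020251082.
Tier 3: Wₕ = 0.05672702; term = 0.05672702²·(1 − 0.16435738)·156.5/344 = 0.0012233659.
Sum = 0.042202097.
SE = √(0.042202097) = 0.2054.

0.2054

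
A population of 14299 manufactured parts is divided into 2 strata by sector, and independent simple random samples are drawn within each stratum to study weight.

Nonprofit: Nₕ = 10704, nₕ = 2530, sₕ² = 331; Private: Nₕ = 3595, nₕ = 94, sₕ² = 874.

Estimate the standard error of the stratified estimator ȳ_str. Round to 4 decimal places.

0.7927

Var(ȳ_str) = Σₕ Wₕ²(1 − fₕ)sₕ²/nₕ with Wₕ = Nₕ/N, N = 14299.
Nonprofit: Wₕ = 0.74858382; term = 0.74858382²·(1 − 0.23636024)·331/2530 = 0.055985669.
Private: Wₕ = 0.25141618; term = 0.25141618²·(1 − 0.02614743)·874/94 = 0.57235206.
Sum = 0.62833773.
SE = √(0.62833773) = 0.7927.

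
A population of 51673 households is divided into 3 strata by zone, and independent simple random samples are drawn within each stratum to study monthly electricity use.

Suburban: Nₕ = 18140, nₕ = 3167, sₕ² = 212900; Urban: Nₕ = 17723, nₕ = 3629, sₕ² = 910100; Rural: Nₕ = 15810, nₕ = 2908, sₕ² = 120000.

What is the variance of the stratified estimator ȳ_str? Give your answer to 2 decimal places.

Var(ȳ_str) = Σₕ Wₕ²(1 − fₕ)sₕ²/nₕ with Wₕ = Nₕ/N, N = 51673.
Suburban: Wₕ = 0.35105374; term = 0.35105374²·(1 − 0.17458655)·212900/3167 = 6.8382717.
Urban: Wₕ = 0.34298376; term = 0.34298376²·(1 − 0.20476217)·910100/3629 = 23.460988.
Rural: Wₕ = 0.30596249; term = 0.30596249²·(1 − 0.18393422)·120000/2908 = 3.1524514.
Sum = 33.451711.

33.45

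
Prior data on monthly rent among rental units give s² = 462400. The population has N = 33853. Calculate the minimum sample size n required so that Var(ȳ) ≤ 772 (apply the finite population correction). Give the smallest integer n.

589

Without fpc, n₀ = s²/D = 462400/772 = 598.9637.
With fpc, (1 − n/N)·s²/n ≤ D requires n ≥ n₀/(1 + n₀/N) = 598.9637/(1 + 598.9637/33853) = 588.5504.
Rounding up, n = 589.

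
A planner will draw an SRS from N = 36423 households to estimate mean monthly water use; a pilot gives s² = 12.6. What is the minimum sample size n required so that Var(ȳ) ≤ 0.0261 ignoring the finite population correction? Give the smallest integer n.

Without fpc, n₀ = s²/D = 12.6/0.0261 = 482.7586.
Rounding up, n = 483.

483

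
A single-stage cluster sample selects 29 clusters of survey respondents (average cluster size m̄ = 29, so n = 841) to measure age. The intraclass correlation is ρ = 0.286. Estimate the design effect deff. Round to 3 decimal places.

9.008

deff = 1 + (29 − 1)·0.286 = 1 + 8.008 = 9.008.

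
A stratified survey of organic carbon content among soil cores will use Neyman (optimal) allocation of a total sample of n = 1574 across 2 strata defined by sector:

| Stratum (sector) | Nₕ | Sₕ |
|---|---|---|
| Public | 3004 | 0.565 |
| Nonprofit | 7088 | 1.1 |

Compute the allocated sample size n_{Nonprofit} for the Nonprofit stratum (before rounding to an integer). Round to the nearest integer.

Neyman allocation: nₕ = n·NₕSₕ / Σⱼ NⱼSⱼ.
Σ NⱼSⱼ = 3004·0.565 + 7088·1.1 = 9494.06.
n_{Nonprofit} = 1574·7088·1.1 / 9494.06 = 1293.

1293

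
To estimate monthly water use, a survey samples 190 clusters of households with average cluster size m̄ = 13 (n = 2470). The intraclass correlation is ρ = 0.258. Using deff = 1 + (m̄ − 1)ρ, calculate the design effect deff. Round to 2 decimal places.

4.10

deff = 1 + (13 − 1)·0.258 = 1 + 3.096 = 4.096.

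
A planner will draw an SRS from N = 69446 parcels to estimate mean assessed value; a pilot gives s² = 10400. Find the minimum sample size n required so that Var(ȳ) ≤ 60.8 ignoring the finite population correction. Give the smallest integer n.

Without fpc, n₀ = s²/D = 10400/60.8 = 171.0526.
Rounding up, n = 172.

172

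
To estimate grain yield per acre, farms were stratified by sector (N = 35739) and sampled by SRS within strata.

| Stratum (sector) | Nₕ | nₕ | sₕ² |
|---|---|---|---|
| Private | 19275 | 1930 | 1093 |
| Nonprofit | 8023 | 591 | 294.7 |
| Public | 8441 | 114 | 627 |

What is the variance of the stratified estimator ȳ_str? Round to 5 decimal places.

0.47418

Var(ȳ_str) = Σₕ Wₕ²(1 − fₕ)sₕ²/nₕ with Wₕ = Nₕ/N, N = 35739.
Private: Wₕ = 0.53932679; term = 0.53932679²·(1 − 0.10012970)·1093/1930 = 0.14823363.
Nonprofit: Wₕ = 0.22448865; term = 0.22448865²·(1 − 0.07366322)·294.7/591 = 0.023278251.
Public: Wₕ = 0.23618456; term = 0.23618456²·(1 − 0.01350551)·627/114 = 0.30266372.
Sum = 0.4741756.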